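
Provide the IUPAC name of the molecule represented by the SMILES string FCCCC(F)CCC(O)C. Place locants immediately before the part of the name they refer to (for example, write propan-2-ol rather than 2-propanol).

5,8-difluorooctan-2-ol

The longest chain bearing the –OH group is 8 carbons long (octane).
An alcohol (–OH) is the principal characteristic group, giving the suffix -ol.
The numbering direction is chosen so that numbering from this end puts the hydroxyl group at C-2 rather than C-7.
This places the hydroxyl at C-2; fluoro groups at C-5 and C-8.
Putting it together: 5,8-difluorooctan-2-ol.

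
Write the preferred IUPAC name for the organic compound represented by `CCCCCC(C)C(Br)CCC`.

The longest continuous carbon chain has 10 atoms, so the parent hydride is decane.
Choose the numbering such that the substituent locant set {4,5} is lower than {6,7} at the first point of difference.
That gives a bromo group at C-4; a methyl group at C-5.
The substituents are ordered alphabetically, ignoring any di-/tri- multipliers.
Putting it together: 4-bromo-5-methyldecane.

4-bromo-5-methyldecane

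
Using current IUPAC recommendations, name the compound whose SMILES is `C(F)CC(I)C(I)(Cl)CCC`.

4-chloro-1-fluoro-3,4-diiodoheptane

The longest continuous carbon chain has 7 atoms, so the parent hydride is heptane.
Choose the numbering such that the substituent locant set {1,3,4,4} is lower than {4,4,5,7} at the first point of difference.
With this numbering: a chloro group at C-4; a fluoro group at C-1; iodo groups at C-3 and C-4.
The substituents are ordered alphabetically, ignoring any di-/tri- multipliers.
The name is 4-chloro-1-fluoro-3,4-diiodoheptane.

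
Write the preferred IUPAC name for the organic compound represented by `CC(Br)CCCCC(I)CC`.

The parent chain contains 9 carbons (nonane).
The numbering direction is chosen so that the substituent locant set {2,7} is lower than {3,8} at the first point of difference.
With this numbering: a bromo group at C-2; an iodo group at C-7.
Substituent prefixes are cited in alphabetical order (multiplying prefixes like di-/tri- are ignored for ordering).
The name is 2-bromo-7-iodononane.

2-bromo-7-iodononane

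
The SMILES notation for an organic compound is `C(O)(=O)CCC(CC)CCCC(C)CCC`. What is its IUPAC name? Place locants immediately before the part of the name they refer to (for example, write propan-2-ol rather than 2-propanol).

4-ethyl-8-methylundecanoic acid

Counting along the main chain through the –COOH group gives 11 carbons: the parent is undecane.
The principal characteristic group is a carboxylic acid (terminal –COOH), named with the suffix -oic acid.
Choose the numbering such that the carboxylic acid carbon is C-1 by definition.
With this numbering: an ethyl group at C-4; a methyl group at C-8.
Substituent prefixes are cited in alphabetical order (multiplying prefixes like di-/tri- are ignored for ordering).
Assembling the pieces gives 4-ethyl-8-methylundecanoic acid.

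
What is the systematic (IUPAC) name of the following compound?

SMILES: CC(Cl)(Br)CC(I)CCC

The longest carbon chain is 7 atoms: the parent is heptane.
The numbering direction is chosen so that the substituent locant set {2,2,4} is lower than {4,6,6} at the first point of difference.
This places a bromo group at C-2; a chloro group at C-2; an iodo group at C-4.
Prefixes are listed alphabetically: bromo, chloro, iodo.
Putting it together: 2-bromo-2-chloro-4-iodoheptane.

2-bromo-2-chloro-4-iodoheptane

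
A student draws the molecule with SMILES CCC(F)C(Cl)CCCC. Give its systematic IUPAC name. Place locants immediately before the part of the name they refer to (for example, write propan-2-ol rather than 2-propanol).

The parent chain contains 8 carbons (octane).
Choose the numbering such that the substituent locant set {3,4} is lower than {5,6} at the first point of difference.
This places a chloro group at C-4; a fluoro group at C-3.
The substituents are ordered alphabetically, ignoring any di-/tri- multipliers.
Assembling the pieces gives 4-chloro-3-fluorooctane.

4-chloro-3-fluorooctane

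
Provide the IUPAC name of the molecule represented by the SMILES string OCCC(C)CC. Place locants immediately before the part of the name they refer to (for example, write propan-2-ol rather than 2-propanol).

The longest carbon chain that includes the –OH group has 5 carbons, so the parent hydride is pentane.
An alcohol (–OH) is the principal characteristic group, giving the suffix -ol.
The numbering direction is chosen so that numbering from this end puts the hydroxyl group at C-1 rather than C-5.
That gives the hydroxyl at C-1; a methyl group at C-3.
Putting it together: 3-methylpentan-1-ol.

3-methylpentan-1-ol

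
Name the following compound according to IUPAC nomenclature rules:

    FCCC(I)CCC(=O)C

Counting along the main chain through the carbonyl gives 7 carbons: the parent is heptane.
The principal characteristic group is a ketone (C=O on an internal carbon), named with the suffix -one.
The numbering direction is chosen so that numbering from this end puts the carbonyl group at C-2 rather than C-6.
This places the carbonyl at C-2; a fluoro group at C-7; an iodo group at C-5.
The substituents are ordered alphabetically, ignoring any di-/tri- multipliers.
Putting it together: 7-fluoro-5-iodoheptan-2-one.

7-fluoro-5-iodoheptan-2-one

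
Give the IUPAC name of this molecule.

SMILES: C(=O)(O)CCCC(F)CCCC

Counting along the main chain through the –COOH group gives 9 carbons: the parent is nonane.
A carboxylic acid (terminal –COOH) is the principal characteristic group, giving the suffix -oic acid.
The numbering direction is chosen so that the carboxylic acid carbon is C-1 by definition.
That gives a fluoro group at C-5.
Putting it together: 5-fluorononanoic acid.

5-fluorononanoic acid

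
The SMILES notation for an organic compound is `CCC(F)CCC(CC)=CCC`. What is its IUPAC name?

4-ethyl-7-fluoronon-3-ene

The longest chain bearing the multiple bond is 9 carbons long (nonane).
There is one C=C double bond, indicated by the ending -ene.
Number the chain so that numbering from this end puts the double bond at C-3 rather than C-6.
This places the double bond between C-3 and C-4; an ethyl group at C-4; a fluoro group at C-7.
The substituents are ordered alphabetically, ignoring any di-/tri- multipliers.
Putting it together: 4-ethyl-7-fluoronon-3-ene.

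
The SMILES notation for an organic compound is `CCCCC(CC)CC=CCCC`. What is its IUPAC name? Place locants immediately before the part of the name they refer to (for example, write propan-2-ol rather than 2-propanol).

7-ethylundec-4-ene

The longest chain bearing the multiple bond is 11 carbons long (undecane).
A C=C double bond in the chain gives the infix -ene-.
The numbering direction is chosen so that numbering from this end puts the double bond at C-4 rather than C-7.
That gives the double bond between C-4 and C-5; an ethyl group at C-7.
Assembling the pieces gives 7-ethylundec-4-ene.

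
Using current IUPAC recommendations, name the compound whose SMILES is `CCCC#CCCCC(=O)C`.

dec-6-yn-2-one

Counting along the main chain through the carbonyl and the multiple bond gives 10 carbons: the parent is decane.
The highest-priority functional group is a ketone (C=O on an internal carbon), so the name ends in -one.
A C≡C triple bond in the chain gives the infix -yne-.
Number the chain so that numbering from this end puts the carbonyl group at C-2 rather than C-9.
This places the carbonyl at C-2; the triple bond between C-6 and C-7.
The name is dec-6-yn-2-one.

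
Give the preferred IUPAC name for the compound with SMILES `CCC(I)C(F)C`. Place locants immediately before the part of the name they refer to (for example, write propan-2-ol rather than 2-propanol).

2-fluoro-3-iodopentane

The longest carbon chain is 5 atoms: the parent is pentane.
Choose the numbering such that the substituent locant set {2,3} is lower than {3,4} at the first point of difference.
This places a fluoro group at C-2; an iodo group at C-3.
Substituent prefixes are cited in alphabetical order (multiplying prefixes like di-/tri- are ignored for ordering).
Putting it together: 2-fluoro-3-iodopentane.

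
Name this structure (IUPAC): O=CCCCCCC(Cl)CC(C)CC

7-chloro-9-methylundecanal

The longest carbon chain that includes the –CHO group has 11 carbons, so the parent hydride is undecane.
The highest-priority functional group is an aldehyde (terminal –CHO), so the name ends in -al.
Choose the numbering such that the aldehyde carbon is C-1 by definition.
That gives a chloro group at C-7; a methyl group at C-9.
Prefixes are listed alphabetically: chloro, methyl.
Assembling the pieces gives 7-chloro-9-methylundecanal.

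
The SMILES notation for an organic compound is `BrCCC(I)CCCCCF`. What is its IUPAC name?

1-bromo-8-fluoro-3-iodooctane

The longest continuous carbon chain has 8 atoms, so the parent hydride is octane.
The numbering direction is chosen so that the substituent locant set {1,3,8} is lower than {1,6,8} at the first point of difference.
That gives a bromo group at C-1; a fluoro group at C-8; an iodo group at C-3.
The substituents are ordered alphabetically, ignoring any di-/tri- multipliers.
The name is 1-bromo-8-fluoro-3-iodooctane.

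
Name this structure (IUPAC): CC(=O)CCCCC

Counting along the main chain through the carbonyl gives 7 carbons: the parent is heptane.
A ketone (C=O on an internal carbon) is the principal characteristic group, giving the suffix -one.
Choose the numbering such that numbering from this end puts the carbonyl group at C-2 rather than C-6.
This places the carbonyl at C-2.
Putting it together: heptan-2-one.

heptan-2-one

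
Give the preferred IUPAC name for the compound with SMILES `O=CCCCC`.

Counting along the main chain through the –CHO group gives 5 carbons: the parent is pentane.
The highest-priority functional group is an aldehyde (terminal –CHO), so the name ends in -al.
Choose the numbering such that the aldehyde carbon is C-1 by definition.
Assembling the pieces gives pentanal.

pentanal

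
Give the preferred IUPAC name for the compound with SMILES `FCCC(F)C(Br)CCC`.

The longest continuous carbon chain has 7 atoms, so the parent hydride is heptane.
The numbering direction is chosen so that the substituent locant set {1,3,4} is lower than {4,5,7} at the first point of difference.
With this numbering: a bromo group at C-4; fluoro groups at C-1 and C-3.
Substituent prefixes are cited in alphabetical order (multiplying prefixes like di-/tri- are ignored for ordering).
Assembling the pieces gives 4-bromo-1,3-difluoroheptane.

4-bromo-1,3-difluoroheptane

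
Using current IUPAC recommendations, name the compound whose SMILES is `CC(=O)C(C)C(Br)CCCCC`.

4-bromo-3-methylnonan-2-one

Counting along the main chain through the carbonyl gives 9 carbons: the parent is nonane.
The principal characteristic group is a ketone (C=O on an internal carbon), named with the suffix -one.
The numbering direction is chosen so that numbering from this end puts the carbonyl group at C-2 rather than C-8.
This places the carbonyl at C-2; a bromo group at C-4; a methyl group at C-3.
The substituents are ordered alphabetically, ignoring any di-/tri- multipliers.
Putting it together: 4-bromo-3-methylnonan-2-one.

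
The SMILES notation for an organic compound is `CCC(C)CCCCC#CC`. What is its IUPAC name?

8-methyldec-2-yne

The longest carbon chain that includes the multiple bond has 10 carbons, so the parent hydride is decane.
A C≡C triple bond in the chain gives the infix -yne-.
Number the chain so that numbering from this end puts the triple bond at C-2 rather than C-8.
That gives the triple bond between C-2 and C-3; a methyl group at C-8.
Assembling the pieces gives 8-methyldec-2-yne.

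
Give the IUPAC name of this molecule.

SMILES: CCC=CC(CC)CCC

The longest carbon chain that includes the multiple bond has 8 carbons, so the parent hydride is octane.
A C=C double bond in the chain gives the infix -ene-.
Number the chain so that numbering from this end puts the double bond at C-3 rather than C-5.
With this numbering: the double bond between C-3 and C-4; an ethyl group at C-5.
Putting it together: 5-ethyloct-3-ene.

5-ethyloct-3-ene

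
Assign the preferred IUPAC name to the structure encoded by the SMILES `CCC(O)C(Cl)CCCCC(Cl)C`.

4,9-dichlorodecan-3-ol

The longest chain bearing the –OH group is 10 carbons long (decane).
The highest-priority functional group is an alcohol (–OH), so the name ends in -ol.
Choose the numbering such that numbering from this end puts the hydroxyl group at C-3 rather than C-8.
That gives the hydroxyl at C-3; chloro groups at C-4 and C-9.
Putting it together: 4,9-dichlorodecan-3-ol.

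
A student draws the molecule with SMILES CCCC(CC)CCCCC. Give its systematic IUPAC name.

4-ethylnonane

The longest continuous carbon chain has 9 atoms, so the parent hydride is nonane.
The numbering direction is chosen so that the substituent locant set {4} is lower than {6} at the first point of difference.
That gives an ethyl group at C-4.
The name is 4-ethylnonane.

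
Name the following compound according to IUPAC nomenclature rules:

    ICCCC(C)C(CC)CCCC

The longest carbon chain is 9 atoms: the parent is nonane.
Choose the numbering such that the substituent locant set {1,4,5} is lower than {5,6,9} at the first point of difference.
With this numbering: an ethyl group at C-5; an iodo group at C-1; a methyl group at C-4.
The substituents are ordered alphabetically, ignoring any di-/tri- multipliers.
The name is 5-ethyl-1-iodo-4-methylnonane.

5-ethyl-1-iodo-4-methylnonane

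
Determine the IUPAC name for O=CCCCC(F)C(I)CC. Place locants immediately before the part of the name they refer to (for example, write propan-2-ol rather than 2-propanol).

The longest carbon chain that includes the –CHO group has 8 carbons, so the parent hydride is octane.
An aldehyde (terminal –CHO) is the principal characteristic group, giving the suffix -al.
Choose the numbering such that the aldehyde carbon is C-1 by definition.
With this numbering: a fluoro group at C-5; an iodo group at C-6.
The substituents are ordered alphabetically, ignoring any di-/tri- multipliers.
Putting it together: 5-fluoro-6-iodooctanal.

5-fluoro-6-iodooctanal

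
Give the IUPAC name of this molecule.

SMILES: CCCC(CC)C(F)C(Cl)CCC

The longest continuous carbon chain has 9 atoms, so the parent hydride is nonane.
The numbering direction is chosen so that the locant sets are identical either way, so the alphabetically earlier chloro substituent takes the lower locant (4 rather than 6).
With this numbering: a chloro group at C-4; an ethyl group at C-6; a fluoro group at C-5.
The substituents are ordered alphabetically, ignoring any di-/tri- multipliers.
Putting it together: 4-chloro-6-ethyl-5-fluorononane.

4-chloro-6-ethyl-5-fluorononane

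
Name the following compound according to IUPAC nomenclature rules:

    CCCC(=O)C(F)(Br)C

2-bromo-2-fluorohexan-3-one

The longest carbon chain that includes the carbonyl has 6 carbons, so the parent hydride is hexane.
The highest-priority functional group is a ketone (C=O on an internal carbon), so the name ends in -one.
Number the chain so that numbering from this end puts the carbonyl group at C-3 rather than C-4.
This places the carbonyl at C-3; a bromo group at C-2; a fluoro group at C-2.
Prefixes are listed alphabetically: bromo, fluoro.
The name is 2-bromo-2-fluorohexan-3-one.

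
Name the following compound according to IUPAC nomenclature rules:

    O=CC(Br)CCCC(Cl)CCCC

2-bromo-6-chlorodecanal

The longest chain bearing the –CHO group is 10 carbons long (decane).
The principal characteristic group is an aldehyde (terminal –CHO), named with the suffix -al.
Number the chain so that the aldehyde carbon is C-1 by definition.
That gives a bromo group at C-2; a chloro group at C-6.
Substituent prefixes are cited in alphabetical order (multiplying prefixes like di-/tri- are ignored for ordering).
Assembling the pieces gives 2-bromo-6-chlorodecanal.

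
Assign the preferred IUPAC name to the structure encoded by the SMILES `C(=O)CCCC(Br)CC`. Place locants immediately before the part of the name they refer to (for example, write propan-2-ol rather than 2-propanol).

The longest chain bearing the –CHO group is 7 carbons long (heptane).
The highest-priority functional group is an aldehyde (terminal –CHO), so the name ends in -al.
Number the chain so that the aldehyde carbon is C-1 by definition.
With this numbering: a bromo group at C-5.
Assembling the pieces gives 5-bromoheptanal.

5-bromoheptanal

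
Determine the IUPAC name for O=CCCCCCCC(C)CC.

8-methyldecanal

Counting along the main chain through the –CHO group gives 10 carbons: the parent is decane.
An aldehyde (terminal –CHO) is the principal characteristic group, giving the suffix -al.
The numbering direction is chosen so that the aldehyde carbon is C-1 by definition.
That gives a methyl group at C-8.
Assembling the pieces gives 8-methyldecanal.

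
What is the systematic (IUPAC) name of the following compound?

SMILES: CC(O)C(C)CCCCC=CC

3-methyldec-8-en-2-ol

The longest carbon chain that includes the –OH group and the multiple bond has 10 carbons, so the parent hydride is decane.
An alcohol (–OH) is the principal characteristic group, giving the suffix -ol.
A C=C double bond in the chain gives the infix -ene-.
The numbering direction is chosen so that numbering from this end puts the hydroxyl group at C-2 rather than C-9.
That gives the hydroxyl at C-2; the double bond between C-8 and C-9; a methyl group at C-3.
Assembling the pieces gives 3-methyldec-8-en-2-ol.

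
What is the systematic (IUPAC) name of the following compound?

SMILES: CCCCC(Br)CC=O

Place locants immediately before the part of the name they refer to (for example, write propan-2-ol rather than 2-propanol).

3-bromoheptanal

The longest carbon chain that includes the –CHO group has 7 carbons, so the parent hydride is heptane.
The highest-priority functional group is an aldehyde (terminal –CHO), so the name ends in -al.
Choose the numbering such that the aldehyde carbon is C-1 by definition.
This places a bromo group at C-3.
The name is 3-bromoheptanal.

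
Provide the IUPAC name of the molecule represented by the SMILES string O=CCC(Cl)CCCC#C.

3-chlorooct-7-ynal

The longest chain bearing the –CHO group and the multiple bond is 8 carbons long (octane).
The principal characteristic group is an aldehyde (terminal –CHO), named with the suffix -al.
A C≡C triple bond in the chain gives the infix -yne-.
Choose the numbering such that the aldehyde carbon is C-1 by definition.
That gives the triple bond between C-7 and C-8; a chloro group at C-3.
Assembling the pieces gives 3-chlorooct-7-ynal.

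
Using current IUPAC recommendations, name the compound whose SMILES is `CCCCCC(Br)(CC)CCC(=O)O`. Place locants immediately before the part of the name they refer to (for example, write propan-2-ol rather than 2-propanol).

4-bromo-4-ethylnonanoic acid

Counting along the main chain through the –COOH group gives 9 carbons: the parent is nonane.
The principal characteristic group is a carboxylic acid (terminal –COOH), named with the suffix -oic acid.
The numbering direction is chosen so that the carboxylic acid carbon is C-1 by definition.
With this numbering: a bromo group at C-4; an ethyl group at C-4.
Prefixes are listed alphabetically: bromo, ethyl.
The name is 4-bromo-4-ethylnonanoic acid.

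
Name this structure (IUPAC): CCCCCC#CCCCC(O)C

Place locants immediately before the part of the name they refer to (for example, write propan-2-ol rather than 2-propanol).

dodec-6-yn-2-ol

The longest chain bearing the –OH group and the multiple bond is 12 carbons long (dodecane).
The principal characteristic group is an alcohol (–OH), named with the suffix -ol.
A C≡C triple bond in the chain gives the infix -yne-.
Number the chain so that numbering from this end puts the hydroxyl group at C-2 rather than C-11.
This places the hydroxyl at C-2; the triple bond between C-6 and C-7.
Assembling the pieces gives dodec-6-yn-2-ol.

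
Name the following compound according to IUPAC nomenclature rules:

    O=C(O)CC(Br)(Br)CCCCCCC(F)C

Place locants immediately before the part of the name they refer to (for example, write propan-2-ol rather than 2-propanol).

3,3-dibromo-10-fluoroundecanoic acid

Counting along the main chain through the –COOH group gives 11 carbons: the parent is undecane.
The highest-priority functional group is a carboxylic acid (terminal –COOH), so the name ends in -oic acid.
Choose the numbering such that the carboxylic acid carbon is C-1 by definition.
This places two bromo groups at C-3; a fluoro group at C-10.
Prefixes are listed alphabetically: bromo, fluoro.
The name is 3,3-dibromo-10-fluoroundecanoic acid.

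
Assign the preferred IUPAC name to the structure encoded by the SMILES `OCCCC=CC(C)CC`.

The longest chain bearing the –OH group and the multiple bond is 8 carbons long (octane).
The highest-priority functional group is an alcohol (–OH), so the name ends in -ol.
The chain contains a C=C double bond, so the unsaturation ending is -ene.
The numbering direction is chosen so that numbering from this end puts the hydroxyl group at C-1 rather than C-8.
This places the hydroxyl at C-1; the double bond between C-4 and C-5; a methyl group at C-6.
Putting it together: 6-methyloct-4-en-1-ol.

6-methyloct-4-en-1-ol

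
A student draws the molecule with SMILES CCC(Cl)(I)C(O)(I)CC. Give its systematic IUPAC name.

4-chloro-3,4-diiodohexan-3-ol

Counting along the main chain through the –OH group gives 6 carbons: the parent is hexane.
The principal characteristic group is an alcohol (–OH), named with the suffix -ol.
Choose the numbering such that numbering from this end puts the hydroxyl group at C-3 rather than C-4.
That gives the hydroxyl at C-3; a chloro group at C-4; iodo groups at C-3 and C-4.
The substituents are ordered alphabetically, ignoring any di-/tri- multipliers.
Putting it together: 4-chloro-3,4-diiodohexan-3-ol.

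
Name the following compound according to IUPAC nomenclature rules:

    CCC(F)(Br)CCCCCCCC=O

Counting along the main chain through the –CHO group gives 11 carbons: the parent is undecane.
An aldehyde (terminal –CHO) is the principal characteristic group, giving the suffix -al.
Number the chain so that the aldehyde carbon is C-1 by definition.
This places a bromo group at C-9; a fluoro group at C-9.
Prefixes are listed alphabetically: bromo, fluoro.
Putting it together: 9-bromo-9-fluoroundecanal.

9-bromo-9-fluoroundecanal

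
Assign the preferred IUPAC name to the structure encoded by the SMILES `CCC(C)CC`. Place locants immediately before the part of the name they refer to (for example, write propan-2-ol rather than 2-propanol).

The longest carbon chain is 5 atoms: the parent is pentane.
The molecule is symmetric, so either numbering direction gives the same locants.
That gives a methyl group at C-3.
The name is 3-methylpentane.

3-methylpentane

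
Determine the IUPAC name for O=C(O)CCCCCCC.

octanoic acid

Counting along the main chain through the –COOH group gives 8 carbons: the parent is octane.
The principal characteristic group is a carboxylic acid (terminal –COOH), named with the suffix -oic acid.
The numbering direction is chosen so that the carboxylic acid carbon is C-1 by definition.
Assembling the pieces gives octanoic acid.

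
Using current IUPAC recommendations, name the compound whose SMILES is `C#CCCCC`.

hex-1-yne

The longest carbon chain that includes the multiple bond has 6 carbons, so the parent hydride is hexane.
The chain contains a C≡C triple bond, so the unsaturation ending is -yne.
Number the chain so that numbering from this end puts the triple bond at C-1 rather than C-5.
This places the triple bond between C-1 and C-2.
Assembling the pieces gives hex-1-yne.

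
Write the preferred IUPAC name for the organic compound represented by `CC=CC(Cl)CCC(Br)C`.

7-bromo-4-chlorooct-2-ene

The longest carbon chain that includes the multiple bond has 8 carbons, so the parent hydride is octane.
A C=C double bond in the chain gives the infix -ene-.
Choose the numbering such that numbering from this end puts the double bond at C-2 rather than C-6.
That gives the double bond between C-2 and C-3; a bromo group at C-7; a chloro group at C-4.
Prefixes are listed alphabetically: bromo, chloro.
Putting it together: 7-bromo-4-chlorooct-2-ene.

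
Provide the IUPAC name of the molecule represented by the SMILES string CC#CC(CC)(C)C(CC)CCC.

The longest chain bearing the multiple bond is 8 carbons long (octane).
A C≡C triple bond in the chain gives the infix -yne-.
The numbering direction is chosen so that numbering from this end puts the triple bond at C-2 rather than C-6.
That gives the triple bond between C-2 and C-3; ethyl groups at C-4 and C-5; a methyl group at C-4.
Substituent prefixes are cited in alphabetical order (multiplying prefixes like di-/tri- are ignored for ordering).
Assembling the pieces gives 4,5-diethyl-4-methyloct-2-yne.

4,5-diethyl-4-methyloct-2-yne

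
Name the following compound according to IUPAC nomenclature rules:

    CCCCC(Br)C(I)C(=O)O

3-bromo-2-iodoheptanoic acid

The longest carbon chain that includes the –COOH group has 7 carbons, so the parent hydride is heptane.
A carboxylic acid (terminal –COOH) is the principal characteristic group, giving the suffix -oic acid.
The numbering direction is chosen so that the carboxylic acid carbon is C-1 by definition.
That gives a bromo group at C-3; an iodo group at C-2.
Substituent prefixes are cited in alphabetical order (multiplying prefixes like di-/tri- are ignored for ordering).
Putting it together: 3-bromo-2-iodoheptanoic acid.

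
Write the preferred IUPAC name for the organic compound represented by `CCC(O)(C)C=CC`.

3-methylhex-4-en-3-ol

The longest chain bearing the –OH group and the multiple bond is 6 carbons long (hexane).
An alcohol (–OH) is the principal characteristic group, giving the suffix -ol.
A C=C double bond in the chain gives the infix -ene-.
Choose the numbering such that numbering from this end puts the hydroxyl group at C-3 rather than C-4.
With this numbering: the hydroxyl at C-3; the double bond between C-4 and C-5; a methyl group at C-3.
Assembling the pieces gives 3-methylhex-4-en-3-ol.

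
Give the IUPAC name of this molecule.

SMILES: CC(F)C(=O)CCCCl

6-chloro-2-fluorohexan-3-one

The longest chain bearing the carbonyl is 6 carbons long (hexane).
The principal characteristic group is a ketone (C=O on an internal carbon), named with the suffix -one.
The numbering direction is chosen so that numbering from this end puts the carbonyl group at C-3 rather than C-4.
This places the carbonyl at C-3; a chloro group at C-6; a fluoro group at C-2.
The substituents are ordered alphabetically, ignoring any di-/tri- multipliers.
The name is 6-chloro-2-fluorohexan-3-one.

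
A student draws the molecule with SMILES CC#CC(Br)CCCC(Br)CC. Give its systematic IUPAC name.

4,8-dibromodec-2-yne

The longest chain bearing the multiple bond is 10 carbons long (decane).
There is one C≡C triple bond, indicated by the ending -yne.
The numbering direction is chosen so that numbering from this end puts the triple bond at C-2 rather than C-8.
This places the triple bond between C-2 and C-3; bromo groups at C-4 and C-8.
Assembling the pieces gives 4,8-dibromodec-2-yne.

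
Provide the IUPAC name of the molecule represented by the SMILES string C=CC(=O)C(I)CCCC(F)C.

8-fluoro-4-iodonon-1-en-3-one

Counting along the main chain through the carbonyl and the multiple bond gives 9 carbons: the parent is nonane.
A ketone (C=O on an internal carbon) is the principal characteristic group, giving the suffix -one.
The chain contains a C=C double bond, so the unsaturation ending is -ene.
The numbering direction is chosen so that numbering from this end puts the carbonyl group at C-3 rather than C-7.
With this numbering: the carbonyl at C-3; the double bond between C-1 and C-2; a fluoro group at C-8; an iodo group at C-4.
Substituent prefixes are cited in alphabetical order (multiplying prefixes like di-/tri- are ignored for ordering).
Assembling the pieces gives 8-fluoro-4-iodonon-1-en-3-one.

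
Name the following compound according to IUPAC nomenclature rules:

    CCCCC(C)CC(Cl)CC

3-chloro-5-methylnonane

The longest continuous carbon chain has 9 atoms, so the parent hydride is nonane.
Number the chain so that the substituent locant set {3,5} is lower than {5,7} at the first point of difference.
That gives a chloro group at C-3; a methyl group at C-5.
The substituents are ordered alphabetically, ignoring any di-/tri- multipliers.
Putting it together: 3-chloro-5-methylnonane.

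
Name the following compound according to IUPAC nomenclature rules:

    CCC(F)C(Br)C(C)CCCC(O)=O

The longest carbon chain that includes the –COOH group has 9 carbons, so the parent hydride is nonane.
A carboxylic acid (terminal –COOH) is the principal characteristic group, giving the suffix -oic acid.
Choose the numbering such that the carboxylic acid carbon is C-1 by definition.
With this numbering: a bromo group at C-6; a fluoro group at C-7; a methyl group at C-5.
Substituent prefixes are cited in alphabetical order (multiplying prefixes like di-/tri- are ignored for ordering).
The name is 6-bromo-7-fluoro-5-methylnonanoic acid.

6-bromo-7-fluoro-5-methylnonanoic acid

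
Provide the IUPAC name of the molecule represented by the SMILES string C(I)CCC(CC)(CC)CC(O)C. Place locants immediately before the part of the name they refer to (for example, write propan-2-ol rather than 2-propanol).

The longest carbon chain that includes the –OH group has 7 carbons, so the parent hydride is heptane.
The highest-priority functional group is an alcohol (–OH), so the name ends in -ol.
Choose the numbering such that numbering from this end puts the hydroxyl group at C-2 rather than C-6.
This places the hydroxyl at C-2; two ethyl groups at C-4; an iodo group at C-7.
Substituent prefixes are cited in alphabetical order (multiplying prefixes like di-/tri- are ignored for ordering).
Putting it together: 4,4-diethyl-7-iodoheptan-2-ol.

4,4-diethyl-7-iodoheptan-2-ol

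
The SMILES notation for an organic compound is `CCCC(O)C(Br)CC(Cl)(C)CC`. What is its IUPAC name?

Counting along the main chain through the –OH group gives 9 carbons: the parent is nonane.
The highest-priority functional group is an alcohol (–OH), so the name ends in -ol.
The numbering direction is chosen so that numbering from this end puts the hydroxyl group at C-4 rather than C-6.
This places the hydroxyl at C-4; a bromo group at C-5; a chloro group at C-7; a methyl group at C-7.
Substituent prefixes are cited in alphabetical order (multiplying prefixes like di-/tri- are ignored for ordering).
Assembling the pieces gives 5-bromo-7-chloro-7-methylnonan-4-ol.

5-bromo-7-chloro-7-methylnonan-4-ol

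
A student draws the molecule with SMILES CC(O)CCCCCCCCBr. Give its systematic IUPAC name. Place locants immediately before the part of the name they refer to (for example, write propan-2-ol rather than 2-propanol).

10-bromodecan-2-ol

Counting along the main chain through the –OH group gives 10 carbons: the parent is decane.
The highest-priority functional group is an alcohol (–OH), so the name ends in -ol.
Choose the numbering such that numbering from this end puts the hydroxyl group at C-2 rather than C-9.
This places the hydroxyl at C-2; a bromo group at C-10.
The name is 10-bromodecan-2-ol.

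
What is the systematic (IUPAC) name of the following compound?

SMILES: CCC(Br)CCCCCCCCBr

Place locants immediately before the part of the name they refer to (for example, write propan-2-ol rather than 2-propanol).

The longest carbon chain is 11 atoms: the parent is undecane.
The numbering direction is chosen so that the substituent locant set {1,9} is lower than {3,11} at the first point of difference.
This places bromo groups at C-1 and C-9.
Assembling the pieces gives 1,9-dibromoundecane.

1,9-dibromoundecane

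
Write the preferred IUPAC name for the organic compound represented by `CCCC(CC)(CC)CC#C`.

4,4-diethylhept-1-yne

The longest carbon chain that includes the multiple bond has 7 carbons, so the parent hydride is heptane.
The chain contains a C≡C triple bond, so the unsaturation ending is -yne.
The numbering direction is chosen so that numbering from this end puts the triple bond at C-1 rather than C-6.
That gives the triple bond between C-1 and C-2; two ethyl groups at C-4.
Assembling the pieces gives 4,4-diethylhept-1-yne.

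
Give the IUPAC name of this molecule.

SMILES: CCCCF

1-fluorobutane

The longest carbon chain is 4 atoms: the parent is butane.
The numbering direction is chosen so that the substituent locant set {1} is lower than {4} at the first point of difference.
With this numbering: a fluoro group at C-1.
Assembling the pieces gives 1-fluorobutane.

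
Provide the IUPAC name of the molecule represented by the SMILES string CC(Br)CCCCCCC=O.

8-bromononanal

The longest carbon chain that includes the –CHO group has 9 carbons, so the parent hydride is nonane.
An aldehyde (terminal –CHO) is the principal characteristic group, giving the suffix -al.
Number the chain so that the aldehyde carbon is C-1 by definition.
That gives a bromo group at C-8.
Assembling the pieces gives 8-bromononanal.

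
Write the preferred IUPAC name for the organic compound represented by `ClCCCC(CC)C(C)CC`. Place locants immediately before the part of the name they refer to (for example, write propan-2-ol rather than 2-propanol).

The longest carbon chain is 7 atoms: the parent is heptane.
Number the chain so that the substituent locant set {1,4,5} is lower than {3,4,7} at the first point of difference.
With this numbering: a chloro group at C-1; an ethyl group at C-4; a methyl group at C-5.
Substituent prefixes are cited in alphabetical order (multiplying prefixes like di-/tri- are ignored for ordering).
Putting it together: 1-chloro-4-ethyl-5-methylheptane.

1-chloro-4-ethyl-5-methylheptane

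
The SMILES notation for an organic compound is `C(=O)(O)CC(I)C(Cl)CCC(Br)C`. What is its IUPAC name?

7-bromo-4-chloro-3-iodooctanoic acid

The longest carbon chain that includes the –COOH group has 8 carbons, so the parent hydride is octane.
The principal characteristic group is a carboxylic acid (terminal –COOH), named with the suffix -oic acid.
The numbering direction is chosen so that the carboxylic acid carbon is C-1 by definition.
That gives a bromo group at C-7; a chloro group at C-4; an iodo group at C-3.
Prefixes are listed alphabetically: bromo, chloro, iodo.
Putting it together: 7-bromo-4-chloro-3-iodooctanoic acid.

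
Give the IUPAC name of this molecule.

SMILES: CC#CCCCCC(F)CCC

8-fluoroundec-2-yne

Counting along the main chain through the multiple bond gives 11 carbons: the parent is undecane.
The chain contains a C≡C triple bond, so the unsaturation ending is -yne.
Number the chain so that numbering from this end puts the triple bond at C-2 rather than C-9.
This places the triple bond between C-2 and C-3; a fluoro group at C-8.
Assembling the pieces gives 8-fluoroundec-2-yne.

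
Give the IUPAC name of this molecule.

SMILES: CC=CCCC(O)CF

1-fluorohept-5-en-2-ol

The longest chain bearing the –OH group and the multiple bond is 7 carbons long (heptane).
An alcohol (–OH) is the principal characteristic group, giving the suffix -ol.
A C=C double bond in the chain gives the infix -ene-.
The numbering direction is chosen so that numbering from this end puts the hydroxyl group at C-2 rather than C-6.
This places the hydroxyl at C-2; the double bond between C-5 and C-6; a fluoro group at C-1.
Putting it together: 1-fluorohept-5-en-2-ol.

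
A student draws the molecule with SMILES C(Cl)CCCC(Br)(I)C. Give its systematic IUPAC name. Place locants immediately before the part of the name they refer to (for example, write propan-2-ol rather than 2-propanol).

The parent chain contains 6 carbons (hexane).
Number the chain so that the substituent locant set {1,5,5} is lower than {2,2,6} at the first point of difference.
This places a bromo group at C-5; a chloro group at C-1; an iodo group at C-5.
Prefixes are listed alphabetically: bromo, chloro, iodo.
Putting it together: 5-bromo-1-chloro-5-iodohexane.

5-bromo-1-chloro-5-iodohexane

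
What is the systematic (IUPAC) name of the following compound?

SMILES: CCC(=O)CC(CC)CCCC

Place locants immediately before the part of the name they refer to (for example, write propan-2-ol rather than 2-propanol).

5-ethylnonan-3-one

The longest chain bearing the carbonyl is 9 carbons long (nonane).
The principal characteristic group is a ketone (C=O on an internal carbon), named with the suffix -one.
Choose the numbering such that numbering from this end puts the carbonyl group at C-3 rather than C-7.
That gives the carbonyl at C-3; an ethyl group at C-5.
Assembling the pieces gives 5-ethylnonan-3-one.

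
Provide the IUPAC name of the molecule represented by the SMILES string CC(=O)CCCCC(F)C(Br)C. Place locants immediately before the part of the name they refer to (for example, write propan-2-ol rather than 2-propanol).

The longest carbon chain that includes the carbonyl has 9 carbons, so the parent hydride is nonane.
A ketone (C=O on an internal carbon) is the principal characteristic group, giving the suffix -one.
Choose the numbering such that numbering from this end puts the carbonyl group at C-2 rather than C-8.
That gives the carbonyl at C-2; a bromo group at C-8; a fluoro group at C-7.
Substituent prefixes are cited in alphabetical order (multiplying prefixes like di-/tri- are ignored for ordering).
Putting it together: 8-bromo-7-fluorononan-2-one.

8-bromo-7-fluorononan-2-one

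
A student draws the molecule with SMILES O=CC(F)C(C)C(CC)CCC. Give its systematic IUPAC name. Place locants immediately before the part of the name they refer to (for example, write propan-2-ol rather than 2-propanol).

4-ethyl-2-fluoro-3-methylheptanal

Counting along the main chain through the –CHO group gives 7 carbons: the parent is heptane.
The highest-priority functional group is an aldehyde (terminal –CHO), so the name ends in -al.
Number the chain so that the aldehyde carbon is C-1 by definition.
That gives an ethyl group at C-4; a fluoro group at C-2; a methyl group at C-3.
Substituent prefixes are cited in alphabetical order (multiplying prefixes like di-/tri- are ignored for ordering).
The name is 4-ethyl-2-fluoro-3-methylheptanal.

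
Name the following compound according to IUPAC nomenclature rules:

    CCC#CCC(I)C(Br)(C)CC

7-bromo-6-iodo-7-methylnon-3-yne

The longest carbon chain that includes the multiple bond has 9 carbons, so the parent hydride is nonane.
A C≡C triple bond in the chain gives the infix -yne-.
Number the chain so that numbering from this end puts the triple bond at C-3 rather than C-6.
This places the triple bond between C-3 and C-4; a bromo group at C-7; an iodo group at C-6; a methyl group at C-7.
Substituent prefixes are cited in alphabetical order (multiplying prefixes like di-/tri- are ignored for ordering).
Assembling the pieces gives 7-bromo-6-iodo-7-methylnon-3-yne.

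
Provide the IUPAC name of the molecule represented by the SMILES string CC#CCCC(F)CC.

The longest carbon chain that includes the multiple bond has 8 carbons, so the parent hydride is octane.
The chain contains a C≡C triple bond, so the unsaturation ending is -yne.
Choose the numbering such that numbering from this end puts the triple bond at C-2 rather than C-6.
With this numbering: the triple bond between C-2 and C-3; a fluoro group at C-6.
Putting it together: 6-fluorooct-2-yne.

6-fluorooct-2-yne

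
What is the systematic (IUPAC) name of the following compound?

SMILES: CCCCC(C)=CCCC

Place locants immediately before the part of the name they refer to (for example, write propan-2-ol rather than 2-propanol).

5-methylnon-4-ene

Counting along the main chain through the multiple bond gives 9 carbons: the parent is nonane.
There is one C=C double bond, indicated by the ending -ene.
Choose the numbering such that numbering from this end puts the double bond at C-4 rather than C-5.
With this numbering: the double bond between C-4 and C-5; a methyl group at C-5.
The name is 5-methylnon-4-ene.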